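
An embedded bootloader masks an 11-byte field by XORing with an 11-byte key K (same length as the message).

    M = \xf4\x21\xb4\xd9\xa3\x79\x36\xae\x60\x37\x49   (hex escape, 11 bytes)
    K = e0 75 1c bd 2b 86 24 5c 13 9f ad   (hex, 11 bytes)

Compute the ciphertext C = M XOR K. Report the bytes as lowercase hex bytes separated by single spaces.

14 54 a8 64 88 ff 12 f2 73 a8 e4

XOR is its own inverse, so applying the key byte-wise gives the result directly.
244 xor 224 =  20
 33 xor 117 =  84
180 xor  28 = 168
217 xor 189 = 100
163 xor  43 = 136
121 xor 134 = 255
 54 xor  36 =  18
174 xor  92 = 242
 96 xor  19 = 115
 55 xor 159 = 168
 73 xor 173 = 228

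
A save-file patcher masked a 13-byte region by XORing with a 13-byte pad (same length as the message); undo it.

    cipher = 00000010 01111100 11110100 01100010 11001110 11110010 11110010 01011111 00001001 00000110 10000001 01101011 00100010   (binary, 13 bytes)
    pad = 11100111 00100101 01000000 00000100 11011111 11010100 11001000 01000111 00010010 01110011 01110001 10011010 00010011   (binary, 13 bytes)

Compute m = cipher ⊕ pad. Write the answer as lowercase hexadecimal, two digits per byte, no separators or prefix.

02 ^ e7 = e5
7c ^ 25 = 59
f4 ^ 40 = b4
62 ^ 04 = 66
ce ^ df = 11
f2 ^ d4 = 26
f2 ^ c8 = 3a
5f ^ 47 = 18
09 ^ 12 = 1b
06 ^ 73 = 75
81 ^ 71 = f0
6b ^ 9a = f1
22 ^ 13 = 31

e559b46611263a181b75f0f131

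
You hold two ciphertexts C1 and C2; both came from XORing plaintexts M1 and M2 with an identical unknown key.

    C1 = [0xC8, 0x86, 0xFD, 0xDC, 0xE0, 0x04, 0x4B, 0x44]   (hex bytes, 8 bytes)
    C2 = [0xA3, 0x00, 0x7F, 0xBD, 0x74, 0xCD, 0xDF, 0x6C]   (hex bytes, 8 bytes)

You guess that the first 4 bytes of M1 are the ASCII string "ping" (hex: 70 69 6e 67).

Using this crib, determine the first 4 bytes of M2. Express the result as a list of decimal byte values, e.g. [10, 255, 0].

[27, 239, 236, 6]

First, C1 ⊕ C2 = (M1 ⊕ K) ⊕ (M2 ⊕ K) = M1 ⊕ M2, so the key drops out. Then M2 = (M1 ⊕ M2) ⊕ M1 over the first 4 bytes.
byte 0: (c8 ⊕ a3) ⊕ 70 = 6b ⊕ 70 = 1b
byte 1: (86 ⊕ 00) ⊕ 69 = 86 ⊕ 69 = ef
byte 2: (fd ⊕ 7f) ⊕ 6e = 82 ⊕ 6e = ec
byte 3: (dc ⊕ bd) ⊕ 67 = 61 ⊕ 67 = 06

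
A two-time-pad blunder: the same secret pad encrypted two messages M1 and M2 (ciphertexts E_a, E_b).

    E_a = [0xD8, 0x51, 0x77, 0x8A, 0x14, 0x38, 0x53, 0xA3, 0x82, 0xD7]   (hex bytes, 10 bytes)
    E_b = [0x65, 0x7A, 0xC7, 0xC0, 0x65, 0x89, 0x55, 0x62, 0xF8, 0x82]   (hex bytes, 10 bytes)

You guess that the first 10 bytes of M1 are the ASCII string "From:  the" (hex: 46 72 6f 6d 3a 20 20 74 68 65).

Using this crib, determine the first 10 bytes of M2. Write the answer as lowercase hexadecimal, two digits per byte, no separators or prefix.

First, E_a ⊕ E_b = (M1 ⊕ K) ⊕ (M2 ⊕ K) = M1 ⊕ M2, so the key drops out. Then M2 = (M1 ⊕ M2) ⊕ M1 over the first 10 bytes.
byte 0: (d8 XOR 65) XOR 46 = bd XOR 46 = fb
byte 1: (51 XOR 7a) XOR 72 = 2b XOR 72 = 59
byte 2: (77 XOR c7) XOR 6f = b0 XOR 6f = df
byte 3: (8a XOR c0) XOR 6d = 4a XOR 6d = 27
byte 4: (14 XOR 65) XOR 3a = 71 XOR 3a = 4b
byte 5: (38 XOR 89) XOR 20 = b1 XOR 20 = 91
byte 6: (53 XOR 55) XOR 20 = 06 XOR 20 = 26
byte 7: (a3 XOR 62) XOR 74 = c1 XOR 74 = b5
byte 8: (82 XOR f8) XOR 68 = 7a XOR 68 = 12
byte 9: (d7 XOR 82) XOR 65 = 55 XOR 65 = 30

fb59df274b9126b51230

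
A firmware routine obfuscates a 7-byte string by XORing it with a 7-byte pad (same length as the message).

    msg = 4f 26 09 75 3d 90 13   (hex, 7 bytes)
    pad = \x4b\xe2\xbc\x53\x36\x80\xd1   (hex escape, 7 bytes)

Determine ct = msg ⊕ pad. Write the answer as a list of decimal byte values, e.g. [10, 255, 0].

XOR is its own inverse, so applying the key byte-wise gives the result directly.
01001111 ⊕ 01001011 = 00000100
00100110 ⊕ 11100010 = 11000100
00001001 ⊕ 10111100 = 10110101
01110101 ⊕ 01010011 = 00100110
00111101 ⊕ 00110110 = 00001011
10010000 ⊕ 10000000 = 00010000
00010011 ⊕ 11010001 = 11000010

[4, 196, 181, 38, 11, 16, 194]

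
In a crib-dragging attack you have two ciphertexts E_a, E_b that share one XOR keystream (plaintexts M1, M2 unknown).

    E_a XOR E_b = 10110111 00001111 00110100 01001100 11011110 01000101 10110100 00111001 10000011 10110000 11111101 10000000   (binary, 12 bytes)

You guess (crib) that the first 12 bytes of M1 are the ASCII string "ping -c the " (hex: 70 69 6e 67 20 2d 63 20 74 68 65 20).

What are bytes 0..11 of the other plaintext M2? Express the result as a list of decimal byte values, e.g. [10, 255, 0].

[199, 102, 90, 43, 254, 104, 215, 25, 247, 216, 152, 160]

Since E_a ⊕ E_b = M1 ⊕ M2, XORing with the guessed M1 bytes yields the corresponding M2 bytes: M2 = (E_a ⊕ E_b) ⊕ M1.
10110111 ⊕ 01110000 = 11000111
00001111 ⊕ 01101001 = 01100110
00110100 ⊕ 01101110 = 01011010
01001100 ⊕ 01100111 = 00101011
11011110 ⊕ 00100000 = 11111110
01000101 ⊕ 00101101 = 01101000
10110100 ⊕ 01100011 = 11010111
00111001 ⊕ 00100000 = 00011001
10000011 ⊕ 01110100 = 11110111
10110000 ⊕ 01101000 = 11011000
11111101 ⊕ 01100101 = 10011000
10000000 ⊕ 00100000 = 10100000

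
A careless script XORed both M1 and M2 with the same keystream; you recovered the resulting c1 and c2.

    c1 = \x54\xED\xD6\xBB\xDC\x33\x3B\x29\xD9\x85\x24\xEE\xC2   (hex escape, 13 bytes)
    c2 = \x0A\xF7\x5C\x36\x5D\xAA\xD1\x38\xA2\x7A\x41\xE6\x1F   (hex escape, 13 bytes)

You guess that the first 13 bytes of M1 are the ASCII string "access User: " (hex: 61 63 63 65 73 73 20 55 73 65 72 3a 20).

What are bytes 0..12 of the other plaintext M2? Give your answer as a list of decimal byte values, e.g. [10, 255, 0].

[63, 121, 233, 232, 242, 234, 202, 68, 8, 154, 23, 50, 253]

First, c1 ⊕ c2 = (M1 ⊕ K) ⊕ (M2 ⊕ K) = M1 ⊕ M2, so the key drops out. Then M2 = (M1 ⊕ M2) ⊕ M1 over the first 13 bytes.
byte 0: (54 ^ 0a) ^ 61 = 5e ^ 61 = 3f
byte 1: (ed ^ f7) ^ 63 = 1a ^ 63 = 79
byte 2: (d6 ^ 5c) ^ 63 = 8a ^ 63 = e9
byte 3: (bb ^ 36) ^ 65 = 8d ^ 65 = e8
byte 4: (dc ^ 5d) ^ 73 = 81 ^ 73 = f2
byte 5: (33 ^ aa) ^ 73 = 99 ^ 73 = ea
byte 6: (3b ^ d1) ^ 20 = ea ^ 20 = ca
byte 7: (29 ^ 38) ^ 55 = 11 ^ 55 = 44
byte 8: (d9 ^ a2) ^ 73 = 7b ^ 73 = 08
byte 9: (85 ^ 7a) ^ 65 = ff ^ 65 = 9a
byte 10: (24 ^ 41) ^ 72 = 65 ^ 72 = 17
byte 11: (ee ^ e6) ^ 3a = 08 ^ 3a = 32
byte 12: (c2 ^ 1f) ^ 20 = dd ^ 20 = fd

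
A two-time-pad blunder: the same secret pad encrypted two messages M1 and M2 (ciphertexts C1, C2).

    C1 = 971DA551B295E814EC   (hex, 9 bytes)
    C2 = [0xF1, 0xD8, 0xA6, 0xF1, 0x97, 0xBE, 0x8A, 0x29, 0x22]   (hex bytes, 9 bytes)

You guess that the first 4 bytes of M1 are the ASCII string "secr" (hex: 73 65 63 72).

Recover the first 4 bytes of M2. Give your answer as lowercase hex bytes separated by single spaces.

First, C1 ⊕ C2 = (M1 ⊕ K) ⊕ (M2 ⊕ K) = M1 ⊕ M2, so the key drops out. Then M2 = (M1 ⊕ M2) ⊕ M1 over the first 4 bytes.
byte 0: (97 xor f1) xor 73 = 66 xor 73 = 15
byte 1: (1d xor d8) xor 65 = c5 xor 65 = a0
byte 2: (a5 xor a6) xor 63 = 03 xor 63 = 60
byte 3: (51 xor f1) xor 72 = a0 xor 72 = d2

15 a0 60 d2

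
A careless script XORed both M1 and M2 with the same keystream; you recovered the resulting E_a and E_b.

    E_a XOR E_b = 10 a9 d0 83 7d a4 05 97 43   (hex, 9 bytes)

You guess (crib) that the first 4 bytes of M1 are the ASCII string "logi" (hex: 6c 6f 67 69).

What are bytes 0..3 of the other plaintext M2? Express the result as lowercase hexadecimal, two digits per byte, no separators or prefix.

7cc6b7ea

Since E_a ⊕ E_b = M1 ⊕ M2, XORing with the guessed M1 bytes yields the corresponding M2 bytes: M2 = (E_a ⊕ E_b) ⊕ M1.
byte 0: 10 ⊕ 6c = 7c
byte 1: a9 ⊕ 6f = c6
byte 2: d0 ⊕ 67 = b7
byte 3: 83 ⊕ 69 = ea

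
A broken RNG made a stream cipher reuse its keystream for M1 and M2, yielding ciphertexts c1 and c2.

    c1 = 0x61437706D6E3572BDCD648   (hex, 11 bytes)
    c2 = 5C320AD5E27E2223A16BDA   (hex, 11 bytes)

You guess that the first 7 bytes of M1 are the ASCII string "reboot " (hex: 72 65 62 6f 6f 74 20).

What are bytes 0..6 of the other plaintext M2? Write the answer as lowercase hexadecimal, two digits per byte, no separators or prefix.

First, c1 ⊕ c2 = (M1 ⊕ K) ⊕ (M2 ⊕ K) = M1 ⊕ M2, so the key drops out. Then M2 = (M1 ⊕ M2) ⊕ M1 over the first 7 bytes.
byte 0: (61 ^ 5c) ^ 72 = 3d ^ 72 = 4f
byte 1: (43 ^ 32) ^ 65 = 71 ^ 65 = 14
byte 2: (77 ^ 0a) ^ 62 = 7d ^ 62 = 1f
byte 3: (06 ^ d5) ^ 6f = d3 ^ 6f = bc
byte 4: (d6 ^ e2) ^ 6f = 34 ^ 6f = 5b
byte 5: (e3 ^ 7e) ^ 74 = 9d ^ 74 = e9
byte 6: (57 ^ 22) ^ 20 = 75 ^ 20 = 55

4f141fbc5be955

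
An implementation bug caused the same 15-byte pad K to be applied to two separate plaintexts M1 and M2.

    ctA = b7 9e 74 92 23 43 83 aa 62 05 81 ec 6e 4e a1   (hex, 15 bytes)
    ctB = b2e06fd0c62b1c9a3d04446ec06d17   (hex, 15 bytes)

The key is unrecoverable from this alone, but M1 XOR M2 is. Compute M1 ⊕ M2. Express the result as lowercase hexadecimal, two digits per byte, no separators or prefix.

ctA ⊕ ctB = (M1 ⊕ K) ⊕ (M2 ⊕ K) = M1 ⊕ M2 — the shared key cancels under XOR.
byte 0: 183 XOR 178 =   5
byte 1: 158 XOR 224 = 126
byte 2: 116 XOR 111 =  27
byte 3: 146 XOR 208 =  66
byte 4:  35 XOR 198 = 229
byte 5:  67 XOR  43 = 104
byte 6: 131 XOR  28 = 159
byte 7: 170 XOR 154 =  48
byte 8:  98 XOR  61 =  95
byte 9:   5 XOR   4 =   1
byte 10: 129 XOR  68 = 197
byte 11: 236 XOR 110 = 130
byte 12: 110 XOR 192 = 174
byte 13:  78 XOR 109 =  35
byte 14: 161 XOR  23 = 182

057e1b42e5689f305f01c582ae23b6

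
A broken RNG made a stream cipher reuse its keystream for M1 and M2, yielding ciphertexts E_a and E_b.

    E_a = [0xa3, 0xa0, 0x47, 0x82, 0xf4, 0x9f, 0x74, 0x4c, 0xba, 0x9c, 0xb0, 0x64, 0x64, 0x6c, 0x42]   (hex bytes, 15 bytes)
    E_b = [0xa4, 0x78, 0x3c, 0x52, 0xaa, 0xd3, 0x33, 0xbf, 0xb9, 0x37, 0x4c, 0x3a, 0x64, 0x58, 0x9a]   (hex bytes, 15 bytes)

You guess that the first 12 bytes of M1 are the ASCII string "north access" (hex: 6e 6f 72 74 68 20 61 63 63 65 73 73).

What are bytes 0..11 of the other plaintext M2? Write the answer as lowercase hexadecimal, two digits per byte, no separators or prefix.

First, E_a ⊕ E_b = (M1 ⊕ K) ⊕ (M2 ⊕ K) = M1 ⊕ M2, so the key drops out. Then M2 = (M1 ⊕ M2) ⊕ M1 over the first 12 bytes.
byte 0: (a3 xor a4) xor 6e = 07 xor 6e = 69
byte 1: (a0 xor 78) xor 6f = d8 xor 6f = b7
byte 2: (47 xor 3c) xor 72 = 7b xor 72 = 09
byte 3: (82 xor 52) xor 74 = d0 xor 74 = a4
byte 4: (f4 xor aa) xor 68 = 5e xor 68 = 36
byte 5: (9f xor d3) xor 20 = 4c xor 20 = 6c
byte 6: (74 xor 33) xor 61 = 47 xor 61 = 26
byte 7: (4c xor bf) xor 63 = f3 xor 63 = 90
byte 8: (ba xor b9) xor 63 = 03 xor 63 = 60
byte 9: (9c xor 37) xor 65 = ab xor 65 = ce
byte 10: (b0 xor 4c) xor 73 = fc xor 73 = 8f
byte 11: (64 xor 3a) xor 73 = 5e xor 73 = 2d

69b709a4366c269060ce8f2d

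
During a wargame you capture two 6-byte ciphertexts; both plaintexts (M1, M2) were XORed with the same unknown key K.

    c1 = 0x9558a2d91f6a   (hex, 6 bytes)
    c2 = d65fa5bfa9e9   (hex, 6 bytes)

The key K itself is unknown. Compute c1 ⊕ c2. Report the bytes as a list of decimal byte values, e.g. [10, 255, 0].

[67, 7, 7, 102, 182, 131]

c1 ⊕ c2 = (M1 ⊕ K) ⊕ (M2 ⊕ K) = M1 ⊕ M2 — the shared key cancels under XOR.
byte 0: 10010101 ^ 11010110 = 01000011
byte 1: 01011000 ^ 01011111 = 00000111
byte 2: 10100010 ^ 10100101 = 00000111
byte 3: 11011001 ^ 10111111 = 01100110
byte 4: 00011111 ^ 10101001 = 10110110
byte 5: 01101010 ^ 11101001 = 10000011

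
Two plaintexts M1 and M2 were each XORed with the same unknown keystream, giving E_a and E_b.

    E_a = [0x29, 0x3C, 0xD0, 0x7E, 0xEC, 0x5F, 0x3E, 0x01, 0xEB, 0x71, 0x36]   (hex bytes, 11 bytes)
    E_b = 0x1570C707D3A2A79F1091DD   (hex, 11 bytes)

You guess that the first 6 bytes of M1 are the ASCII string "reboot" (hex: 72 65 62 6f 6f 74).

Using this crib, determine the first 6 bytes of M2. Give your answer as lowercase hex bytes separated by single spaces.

4e 29 75 16 50 89

First, E_a ⊕ E_b = (M1 ⊕ K) ⊕ (M2 ⊕ K) = M1 ⊕ M2, so the key drops out. Then M2 = (M1 ⊕ M2) ⊕ M1 over the first 6 bytes.
byte 0: (29 ^ 15) ^ 72 = 3c ^ 72 = 4e
byte 1: (3c ^ 70) ^ 65 = 4c ^ 65 = 29
byte 2: (d0 ^ c7) ^ 62 = 17 ^ 62 = 75
byte 3: (7e ^ 07) ^ 6f = 79 ^ 6f = 16
byte 4: (ec ^ d3) ^ 6f = 3f ^ 6f = 50
byte 5: (5f ^ a2) ^ 74 = fd ^ 74 = 89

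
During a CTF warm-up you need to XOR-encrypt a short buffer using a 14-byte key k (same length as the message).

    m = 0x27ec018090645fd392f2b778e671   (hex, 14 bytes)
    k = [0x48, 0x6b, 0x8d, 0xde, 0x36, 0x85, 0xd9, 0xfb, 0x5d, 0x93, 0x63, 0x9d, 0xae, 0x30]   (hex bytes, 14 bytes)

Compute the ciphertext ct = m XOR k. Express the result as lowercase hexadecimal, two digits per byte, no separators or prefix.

6f878c5ea6e18628cf61d4e54841

XOR is its own inverse, so applying the key byte-wise gives the result directly.
27 ^ 48 = 6f
ec ^ 6b = 87
01 ^ 8d = 8c
80 ^ de = 5e
90 ^ 36 = a6
64 ^ 85 = e1
5f ^ d9 = 86
d3 ^ fb = 28
92 ^ 5d = cf
f2 ^ 93 = 61
b7 ^ 63 = d4
78 ^ 9d = e5
e6 ^ ae = 48
71 ^ 30 = 41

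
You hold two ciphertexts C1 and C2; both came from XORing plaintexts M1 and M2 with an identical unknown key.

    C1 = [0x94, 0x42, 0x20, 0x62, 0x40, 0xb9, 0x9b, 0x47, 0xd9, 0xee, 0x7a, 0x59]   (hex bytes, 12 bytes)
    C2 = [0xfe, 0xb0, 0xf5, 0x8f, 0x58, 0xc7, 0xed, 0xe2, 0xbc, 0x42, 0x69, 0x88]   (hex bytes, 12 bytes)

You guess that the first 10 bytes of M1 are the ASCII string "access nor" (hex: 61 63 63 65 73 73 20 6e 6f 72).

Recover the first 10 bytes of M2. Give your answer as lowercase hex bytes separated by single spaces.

0b 91 b6 88 6b 0d 56 cb 0a de

First, C1 ⊕ C2 = (M1 ⊕ K) ⊕ (M2 ⊕ K) = M1 ⊕ M2, so the key drops out. Then M2 = (M1 ⊕ M2) ⊕ M1 over the first 10 bytes.
byte 0: (94 XOR fe) XOR 61 = 6a XOR 61 = 0b
byte 1: (42 XOR b0) XOR 63 = f2 XOR 63 = 91
byte 2: (20 XOR f5) XOR 63 = d5 XOR 63 = b6
byte 3: (62 XOR 8f) XOR 65 = ed XOR 65 = 88
byte 4: (40 XOR 58) XOR 73 = 18 XOR 73 = 6b
byte 5: (b9 XOR c7) XOR 73 = 7e XOR 73 = 0d
byte 6: (9b XOR ed) XOR 20 = 76 XOR 20 = 56
byte 7: (47 XOR e2) XOR 6e = a5 XOR 6e = cb
byte 8: (d9 XOR bc) XOR 6f = 65 XOR 6f = 0a
byte 9: (ee XOR 42) XOR 72 = ac XOR 72 = de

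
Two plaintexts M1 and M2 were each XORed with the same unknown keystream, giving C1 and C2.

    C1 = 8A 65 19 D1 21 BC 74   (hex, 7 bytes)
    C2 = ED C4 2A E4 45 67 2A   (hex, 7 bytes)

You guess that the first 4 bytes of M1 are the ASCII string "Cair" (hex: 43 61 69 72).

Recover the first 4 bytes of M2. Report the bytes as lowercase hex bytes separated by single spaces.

24 c0 5a 47

First, C1 ⊕ C2 = (M1 ⊕ K) ⊕ (M2 ⊕ K) = M1 ⊕ M2, so the key drops out. Then M2 = (M1 ⊕ M2) ⊕ M1 over the first 4 bytes.
byte 0: (8a ^ ed) ^ 43 = 67 ^ 43 = 24
byte 1: (65 ^ c4) ^ 61 = a1 ^ 61 = c0
byte 2: (19 ^ 2a) ^ 69 = 33 ^ 69 = 5a
byte 3: (d1 ^ e4) ^ 72 = 35 ^ 72 = 47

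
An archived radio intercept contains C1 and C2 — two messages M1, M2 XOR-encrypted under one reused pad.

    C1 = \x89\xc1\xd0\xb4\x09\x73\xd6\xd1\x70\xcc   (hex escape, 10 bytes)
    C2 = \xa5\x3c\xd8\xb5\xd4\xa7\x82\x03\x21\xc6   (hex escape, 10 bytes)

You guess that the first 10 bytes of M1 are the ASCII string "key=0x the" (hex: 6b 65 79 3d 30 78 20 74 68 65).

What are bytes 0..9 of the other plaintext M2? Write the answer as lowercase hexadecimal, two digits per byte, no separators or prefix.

4798713cedac74a6396f

First, C1 ⊕ C2 = (M1 ⊕ K) ⊕ (M2 ⊕ K) = M1 ⊕ M2, so the key drops out. Then M2 = (M1 ⊕ M2) ⊕ M1 over the first 10 bytes.
byte 0: (89 ⊕ a5) ⊕ 6b = 2c ⊕ 6b = 47
byte 1: (c1 ⊕ 3c) ⊕ 65 = fd ⊕ 65 = 98
byte 2: (d0 ⊕ d8) ⊕ 79 = 08 ⊕ 79 = 71
byte 3: (b4 ⊕ b5) ⊕ 3d = 01 ⊕ 3d = 3c
byte 4: (09 ⊕ d4) ⊕ 30 = dd ⊕ 30 = ed
byte 5: (73 ⊕ a7) ⊕ 78 = d4 ⊕ 78 = ac
byte 6: (d6 ⊕ 82) ⊕ 20 = 54 ⊕ 20 = 74
byte 7: (d1 ⊕ 03) ⊕ 74 = d2 ⊕ 74 = a6
byte 8: (70 ⊕ 21) ⊕ 68 = 51 ⊕ 68 = 39
byte 9: (cc ⊕ c6) ⊕ 65 = 0a ⊕ 65 = 6f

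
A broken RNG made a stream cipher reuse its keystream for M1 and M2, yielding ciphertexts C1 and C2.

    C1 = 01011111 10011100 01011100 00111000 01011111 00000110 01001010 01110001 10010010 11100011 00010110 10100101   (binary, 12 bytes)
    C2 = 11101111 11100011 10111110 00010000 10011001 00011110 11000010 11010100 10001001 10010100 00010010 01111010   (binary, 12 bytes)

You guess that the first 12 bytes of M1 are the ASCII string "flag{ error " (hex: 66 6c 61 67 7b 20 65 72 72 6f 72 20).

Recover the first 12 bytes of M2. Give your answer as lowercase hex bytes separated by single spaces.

First, C1 ⊕ C2 = (M1 ⊕ K) ⊕ (M2 ⊕ K) = M1 ⊕ M2, so the key drops out. Then M2 = (M1 ⊕ M2) ⊕ M1 over the first 12 bytes.
byte 0: (5f ⊕ ef) ⊕ 66 = b0 ⊕ 66 = d6
byte 1: (9c ⊕ e3) ⊕ 6c = 7f ⊕ 6c = 13
byte 2: (5c ⊕ be) ⊕ 61 = e2 ⊕ 61 = 83
byte 3: (38 ⊕ 10) ⊕ 67 = 28 ⊕ 67 = 4f
byte 4: (5f ⊕ 99) ⊕ 7b = c6 ⊕ 7b = bd
byte 5: (06 ⊕ 1e) ⊕ 20 = 18 ⊕ 20 = 38
byte 6: (4a ⊕ c2) ⊕ 65 = 88 ⊕ 65 = ed
byte 7: (71 ⊕ d4) ⊕ 72 = a5 ⊕ 72 = d7
byte 8: (92 ⊕ 89) ⊕ 72 = 1b ⊕ 72 = 69
byte 9: (e3 ⊕ 94) ⊕ 6f = 77 ⊕ 6f = 18
byte 10: (16 ⊕ 12) ⊕ 72 = 04 ⊕ 72 = 76
byte 11: (a5 ⊕ 7a) ⊕ 20 = df ⊕ 20 = ff

d6 13 83 4f bd 38 ed d7 69 18 76 ff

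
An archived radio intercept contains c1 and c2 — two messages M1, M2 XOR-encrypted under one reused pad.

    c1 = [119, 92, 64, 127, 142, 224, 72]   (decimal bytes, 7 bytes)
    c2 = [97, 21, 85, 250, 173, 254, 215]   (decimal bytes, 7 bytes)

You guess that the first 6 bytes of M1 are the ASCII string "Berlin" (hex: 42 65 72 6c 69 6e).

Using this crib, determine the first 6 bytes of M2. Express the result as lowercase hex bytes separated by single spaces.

First, c1 ⊕ c2 = (M1 ⊕ K) ⊕ (M2 ⊕ K) = M1 ⊕ M2, so the key drops out. Then M2 = (M1 ⊕ M2) ⊕ M1 over the first 6 bytes.
byte 0: (77 XOR 61) XOR 42 = 16 XOR 42 = 54
byte 1: (5c XOR 15) XOR 65 = 49 XOR 65 = 2c
byte 2: (40 XOR 55) XOR 72 = 15 XOR 72 = 67
byte 3: (7f XOR fa) XOR 6c = 85 XOR 6c = e9
byte 4: (8e XOR ad) XOR 69 = 23 XOR 69 = 4a
byte 5: (e0 XOR fe) XOR 6e = 1e XOR 6e = 70

54 2c 67 e9 4a 70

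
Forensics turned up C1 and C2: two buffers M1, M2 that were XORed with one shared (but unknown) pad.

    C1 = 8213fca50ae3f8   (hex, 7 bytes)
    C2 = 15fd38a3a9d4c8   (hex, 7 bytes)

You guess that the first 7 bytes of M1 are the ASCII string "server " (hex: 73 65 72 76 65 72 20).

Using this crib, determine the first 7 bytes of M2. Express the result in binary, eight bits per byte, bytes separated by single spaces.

11100100 10001011 10110110 01110000 11000110 01000101 00010000

First, C1 ⊕ C2 = (M1 ⊕ K) ⊕ (M2 ⊕ K) = M1 ⊕ M2, so the key drops out. Then M2 = (M1 ⊕ M2) ⊕ M1 over the first 7 bytes.
byte 0: (82 ^ 15) ^ 73 = 97 ^ 73 = e4
byte 1: (13 ^ fd) ^ 65 = ee ^ 65 = 8b
byte 2: (fc ^ 38) ^ 72 = c4 ^ 72 = b6
byte 3: (a5 ^ a3) ^ 76 = 06 ^ 76 = 70
byte 4: (0a ^ a9) ^ 65 = a3 ^ 65 = c6
byte 5: (e3 ^ d4) ^ 72 = 37 ^ 72 = 45
byte 6: (f8 ^ c8) ^ 20 = 30 ^ 20 = 10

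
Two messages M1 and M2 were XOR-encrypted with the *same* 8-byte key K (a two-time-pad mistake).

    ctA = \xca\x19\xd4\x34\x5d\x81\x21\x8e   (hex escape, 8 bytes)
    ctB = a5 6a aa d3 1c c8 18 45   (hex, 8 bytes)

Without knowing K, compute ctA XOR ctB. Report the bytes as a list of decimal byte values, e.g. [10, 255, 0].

ctA ⊕ ctB = (M1 ⊕ K) ⊕ (M2 ⊕ K) = M1 ⊕ M2 — the shared key cancels under XOR.
11001010 ⊕ 10100101 = 01101111
00011001 ⊕ 01101010 = 01110011
11010100 ⊕ 10101010 = 01111110
00110100 ⊕ 11010011 = 11100111
01011101 ⊕ 00011100 = 01000001
10000001 ⊕ 11001000 = 01001001
00100001 ⊕ 00011000 = 00111001
10001110 ⊕ 01000101 = 11001011

[111, 115, 126, 231, 65, 73, 57, 203]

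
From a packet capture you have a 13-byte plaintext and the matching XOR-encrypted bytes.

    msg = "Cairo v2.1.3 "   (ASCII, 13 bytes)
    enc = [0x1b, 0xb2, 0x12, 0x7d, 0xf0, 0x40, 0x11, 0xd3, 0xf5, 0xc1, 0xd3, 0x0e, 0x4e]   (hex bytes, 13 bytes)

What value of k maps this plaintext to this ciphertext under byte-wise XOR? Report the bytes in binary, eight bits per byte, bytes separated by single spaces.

01011000 11010011 01111011 00001111 10011111 01100000 01100111 11100001 11011011 11110000 11111101 00111101 01101110

Since enc = msg ⊕ k, XORing both sides with msg gives k = msg ⊕ enc.
43 xor 1b = 58
61 xor b2 = d3
69 xor 12 = 7b
72 xor 7d = 0f
6f xor f0 = 9f
20 xor 40 = 60
76 xor 11 = 67
32 xor d3 = e1
2e xor f5 = db
31 xor c1 = f0
2e xor d3 = fd
33 xor 0e = 3d
20 xor 4e = 6e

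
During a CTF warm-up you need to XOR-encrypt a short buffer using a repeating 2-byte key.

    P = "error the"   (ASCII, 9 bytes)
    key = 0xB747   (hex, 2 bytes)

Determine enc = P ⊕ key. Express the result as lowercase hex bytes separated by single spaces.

The 2-byte key repeats, so the effective keystream is b7 47 b7 47 b7 47 b7 47 b7.
byte 0: 101 xor 183 = 210
byte 1: 114 xor  71 =  53
byte 2: 114 xor 183 = 197
byte 3: 111 xor  71 =  40
byte 4: 114 xor 183 = 197
byte 5:  32 xor  71 = 103
byte 6: 116 xor 183 = 195
byte 7: 104 xor  71 =  47
byte 8: 101 xor 183 = 210

d2 35 c5 28 c5 67 c3 2f d2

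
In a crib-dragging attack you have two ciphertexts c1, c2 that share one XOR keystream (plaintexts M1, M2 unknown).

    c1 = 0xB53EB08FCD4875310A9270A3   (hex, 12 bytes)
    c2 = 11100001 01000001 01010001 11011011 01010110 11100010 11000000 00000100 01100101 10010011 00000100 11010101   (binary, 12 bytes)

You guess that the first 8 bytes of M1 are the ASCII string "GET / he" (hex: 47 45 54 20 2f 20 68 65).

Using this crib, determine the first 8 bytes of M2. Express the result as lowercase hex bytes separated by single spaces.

First, c1 ⊕ c2 = (M1 ⊕ K) ⊕ (M2 ⊕ K) = M1 ⊕ M2, so the key drops out. Then M2 = (M1 ⊕ M2) ⊕ M1 over the first 8 bytes.
byte 0: (b5 ⊕ e1) ⊕ 47 = 54 ⊕ 47 = 13
byte 1: (3e ⊕ 41) ⊕ 45 = 7f ⊕ 45 = 3a
byte 2: (b0 ⊕ 51) ⊕ 54 = e1 ⊕ 54 = b5
byte 3: (8f ⊕ db) ⊕ 20 = 54 ⊕ 20 = 74
byte 4: (cd ⊕ 56) ⊕ 2f = 9b ⊕ 2f = b4
byte 5: (48 ⊕ e2) ⊕ 20 = aa ⊕ 20 = 8a
byte 6: (75 ⊕ c0) ⊕ 68 = b5 ⊕ 68 = dd
byte 7: (31 ⊕ 04) ⊕ 65 = 35 ⊕ 65 = 50

13 3a b5 74 b4 8a dd 50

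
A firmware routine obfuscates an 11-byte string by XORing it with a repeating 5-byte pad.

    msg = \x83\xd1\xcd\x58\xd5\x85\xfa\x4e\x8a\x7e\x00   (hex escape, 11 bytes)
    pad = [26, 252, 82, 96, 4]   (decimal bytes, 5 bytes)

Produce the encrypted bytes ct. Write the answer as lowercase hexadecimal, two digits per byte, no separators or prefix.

The 5-byte key repeats, so the effective keystream is 1a fc 52 60 04 1a fc 52 60 04 1a.
byte 0: 83 xor 1a = 99
byte 1: d1 xor fc = 2d
byte 2: cd xor 52 = 9f
byte 3: 58 xor 60 = 38
byte 4: d5 xor 04 = d1
byte 5: 85 xor 1a = 9f
byte 6: fa xor fc = 06
byte 7: 4e xor 52 = 1c
byte 8: 8a xor 60 = ea
byte 9: 7e xor 04 = 7a
byte 10: 00 xor 1a = 1a

992d9f38d19f061cea7a1a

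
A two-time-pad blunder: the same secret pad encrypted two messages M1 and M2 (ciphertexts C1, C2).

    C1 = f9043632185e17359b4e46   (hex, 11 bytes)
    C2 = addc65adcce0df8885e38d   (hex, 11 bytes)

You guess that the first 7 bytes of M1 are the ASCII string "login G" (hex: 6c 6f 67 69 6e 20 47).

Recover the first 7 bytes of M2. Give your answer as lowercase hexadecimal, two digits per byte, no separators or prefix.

First, C1 ⊕ C2 = (M1 ⊕ K) ⊕ (M2 ⊕ K) = M1 ⊕ M2, so the key drops out. Then M2 = (M1 ⊕ M2) ⊕ M1 over the first 7 bytes.
byte 0: (f9 ^ ad) ^ 6c = 54 ^ 6c = 38
byte 1: (04 ^ dc) ^ 6f = d8 ^ 6f = b7
byte 2: (36 ^ 65) ^ 67 = 53 ^ 67 = 34
byte 3: (32 ^ ad) ^ 69 = 9f ^ 69 = f6
byte 4: (18 ^ cc) ^ 6e = d4 ^ 6e = ba
byte 5: (5e ^ e0) ^ 20 = be ^ 20 = 9e
byte 6: (17 ^ df) ^ 47 = c8 ^ 47 = 8f

38b734f6ba9e8f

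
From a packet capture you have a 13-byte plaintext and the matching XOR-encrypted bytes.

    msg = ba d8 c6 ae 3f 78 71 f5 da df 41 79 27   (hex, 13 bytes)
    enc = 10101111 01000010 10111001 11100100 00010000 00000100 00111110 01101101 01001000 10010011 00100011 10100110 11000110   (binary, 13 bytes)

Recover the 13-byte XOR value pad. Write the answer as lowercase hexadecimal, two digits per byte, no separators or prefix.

159a7f4a2f7c4f98924c62dfe1

Since enc = msg ⊕ pad, XORing both sides with msg gives pad = msg ⊕ enc.
byte 0: ba ^ af = 15
byte 1: d8 ^ 42 = 9a
byte 2: c6 ^ b9 = 7f
byte 3: ae ^ e4 = 4a
byte 4: 3f ^ 10 = 2f
byte 5: 78 ^ 04 = 7c
byte 6: 71 ^ 3e = 4f
byte 7: f5 ^ 6d = 98
byte 8: da ^ 48 = 92
byte 9: df ^ 93 = 4c
byte 10: 41 ^ 23 = 62
byte 11: 79 ^ a6 = df
byte 12: 27 ^ c6 = e1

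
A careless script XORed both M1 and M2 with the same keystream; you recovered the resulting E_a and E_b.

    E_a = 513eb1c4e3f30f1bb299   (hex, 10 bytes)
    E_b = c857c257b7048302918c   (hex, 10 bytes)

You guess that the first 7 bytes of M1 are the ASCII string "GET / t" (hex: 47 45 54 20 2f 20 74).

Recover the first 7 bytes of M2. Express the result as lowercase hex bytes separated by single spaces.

First, E_a ⊕ E_b = (M1 ⊕ K) ⊕ (M2 ⊕ K) = M1 ⊕ M2, so the key drops out. Then M2 = (M1 ⊕ M2) ⊕ M1 over the first 7 bytes.
byte 0: (51 xor c8) xor 47 = 99 xor 47 = de
byte 1: (3e xor 57) xor 45 = 69 xor 45 = 2c
byte 2: (b1 xor c2) xor 54 = 73 xor 54 = 27
byte 3: (c4 xor 57) xor 20 = 93 xor 20 = b3
byte 4: (e3 xor b7) xor 2f = 54 xor 2f = 7b
byte 5: (f3 xor 04) xor 20 = f7 xor 20 = d7
byte 6: (0f xor 83) xor 74 = 8c xor 74 = f8

de 2c 27 b3 7b d7 f8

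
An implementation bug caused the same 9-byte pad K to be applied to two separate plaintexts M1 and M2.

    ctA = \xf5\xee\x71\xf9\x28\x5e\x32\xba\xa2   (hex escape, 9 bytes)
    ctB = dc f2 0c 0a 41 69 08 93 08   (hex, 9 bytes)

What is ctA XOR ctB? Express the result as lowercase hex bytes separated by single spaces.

29 1c 7d f3 69 37 3a 29 aa

ctA ⊕ ctB = (M1 ⊕ K) ⊕ (M2 ⊕ K) = M1 ⊕ M2 — the shared key cancels under XOR.
f5 ⊕ dc = 29
ee ⊕ f2 = 1c
71 ⊕ 0c = 7d
f9 ⊕ 0a = f3
28 ⊕ 41 = 69
5e ⊕ 69 = 37
32 ⊕ 08 = 3a
ba ⊕ 93 = 29
a2 ⊕ 08 = aa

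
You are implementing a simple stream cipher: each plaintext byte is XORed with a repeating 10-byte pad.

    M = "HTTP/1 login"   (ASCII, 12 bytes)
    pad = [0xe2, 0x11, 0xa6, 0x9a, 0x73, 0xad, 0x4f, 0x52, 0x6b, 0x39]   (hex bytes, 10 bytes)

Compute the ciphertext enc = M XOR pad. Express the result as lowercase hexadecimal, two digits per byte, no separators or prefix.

The 10-byte key repeats, so the effective keystream is e2 11 a6 9a 73 ad 4f 52 6b 39 e2 11.
byte 0: 48 ^ e2 = aa
byte 1: 54 ^ 11 = 45
byte 2: 54 ^ a6 = f2
byte 3: 50 ^ 9a = ca
byte 4: 2f ^ 73 = 5c
byte 5: 31 ^ ad = 9c
byte 6: 20 ^ 4f = 6f
byte 7: 6c ^ 52 = 3e
byte 8: 6f ^ 6b = 04
byte 9: 67 ^ 39 = 5e
byte 10: 69 ^ e2 = 8b
byte 11: 6e ^ 11 = 7f

aa45f2ca5c9c6f3e045e8b7f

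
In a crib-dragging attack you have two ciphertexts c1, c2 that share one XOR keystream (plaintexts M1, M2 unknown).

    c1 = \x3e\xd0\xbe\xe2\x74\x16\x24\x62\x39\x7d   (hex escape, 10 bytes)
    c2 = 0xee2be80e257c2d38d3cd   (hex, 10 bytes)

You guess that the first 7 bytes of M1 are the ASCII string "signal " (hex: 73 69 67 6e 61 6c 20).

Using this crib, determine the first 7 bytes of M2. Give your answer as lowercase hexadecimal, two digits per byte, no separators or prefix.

First, c1 ⊕ c2 = (M1 ⊕ K) ⊕ (M2 ⊕ K) = M1 ⊕ M2, so the key drops out. Then M2 = (M1 ⊕ M2) ⊕ M1 over the first 7 bytes.
byte 0: (3e ^ ee) ^ 73 = d0 ^ 73 = a3
byte 1: (d0 ^ 2b) ^ 69 = fb ^ 69 = 92
byte 2: (be ^ e8) ^ 67 = 56 ^ 67 = 31
byte 3: (e2 ^ 0e) ^ 6e = ec ^ 6e = 82
byte 4: (74 ^ 25) ^ 61 = 51 ^ 61 = 30
byte 5: (16 ^ 7c) ^ 6c = 6a ^ 6c = 06
byte 6: (24 ^ 2d) ^ 20 = 09 ^ 20 = 29

a3923182300629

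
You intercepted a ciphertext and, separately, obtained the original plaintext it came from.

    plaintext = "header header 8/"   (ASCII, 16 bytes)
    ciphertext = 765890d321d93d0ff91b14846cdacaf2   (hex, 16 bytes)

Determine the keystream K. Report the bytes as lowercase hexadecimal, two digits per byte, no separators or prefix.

Since ciphertext = plaintext ⊕ K, XORing both sides with plaintext gives K = plaintext ⊕ ciphertext.
byte 0: 68 XOR 76 = 1e
byte 1: 65 XOR 58 = 3d
byte 2: 61 XOR 90 = f1
byte 3: 64 XOR d3 = b7
byte 4: 65 XOR 21 = 44
byte 5: 72 XOR d9 = ab
byte 6: 20 XOR 3d = 1d
byte 7: 68 XOR 0f = 67
byte 8: 65 XOR f9 = 9c
byte 9: 61 XOR 1b = 7a
byte 10: 64 XOR 14 = 70
byte 11: 65 XOR 84 = e1
byte 12: 72 XOR 6c = 1e
byte 13: 20 XOR da = fa
byte 14: 38 XOR ca = f2
byte 15: 2f XOR f2 = dd

1e3df1b744ab1d679c7a70e11efaf2dd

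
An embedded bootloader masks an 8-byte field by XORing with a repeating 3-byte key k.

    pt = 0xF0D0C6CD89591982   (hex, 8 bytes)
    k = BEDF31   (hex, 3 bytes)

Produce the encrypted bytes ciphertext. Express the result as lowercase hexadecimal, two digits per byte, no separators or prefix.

4e0ff7735668a75d

The 3-byte key repeats, so the effective keystream is be df 31 be df 31 be df.
byte 0: 240 xor 190 =  78
byte 1: 208 xor 223 =  15
byte 2: 198 xor  49 = 247
byte 3: 205 xor 190 = 115
byte 4: 137 xor 223 =  86
byte 5:  89 xor  49 = 104
byte 6:  25 xor 190 = 167
byte 7: 130 xor 223 =  93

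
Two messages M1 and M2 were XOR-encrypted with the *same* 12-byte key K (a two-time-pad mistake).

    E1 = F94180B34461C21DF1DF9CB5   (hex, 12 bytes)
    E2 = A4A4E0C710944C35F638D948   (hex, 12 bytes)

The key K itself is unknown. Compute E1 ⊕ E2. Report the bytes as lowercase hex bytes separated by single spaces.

5d e5 60 74 54 f5 8e 28 07 e7 45 fd

E1 ⊕ E2 = (M1 ⊕ K) ⊕ (M2 ⊕ K) = M1 ⊕ M2 — the shared key cancels under XOR.
f9 XOR a4 = 5d
41 XOR a4 = e5
80 XOR e0 = 60
b3 XOR c7 = 74
44 XOR 10 = 54
61 XOR 94 = f5
c2 XOR 4c = 8e
1d XOR 35 = 28
f1 XOR f6 = 07
df XOR 38 = e7
9c XOR d9 = 45
b5 XOR 48 = fd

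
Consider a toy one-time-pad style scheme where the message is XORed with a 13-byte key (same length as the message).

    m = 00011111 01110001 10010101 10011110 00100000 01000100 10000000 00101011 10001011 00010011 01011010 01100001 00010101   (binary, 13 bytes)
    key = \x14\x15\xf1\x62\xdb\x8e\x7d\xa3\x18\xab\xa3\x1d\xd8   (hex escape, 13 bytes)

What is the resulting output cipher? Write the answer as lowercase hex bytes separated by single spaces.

0b 64 64 fc fb ca fd 88 93 b8 f9 7c cd

XOR is its own inverse, so applying the key byte-wise gives the result directly.
1f XOR 14 = 0b
71 XOR 15 = 64
95 XOR f1 = 64
9e XOR 62 = fc
20 XOR db = fb
44 XOR 8e = ca
80 XOR 7d = fd
2b XOR a3 = 88
8b XOR 18 = 93
13 XOR ab = b8
5a XOR a3 = f9
61 XOR 1d = 7c
15 XOR d8 = cd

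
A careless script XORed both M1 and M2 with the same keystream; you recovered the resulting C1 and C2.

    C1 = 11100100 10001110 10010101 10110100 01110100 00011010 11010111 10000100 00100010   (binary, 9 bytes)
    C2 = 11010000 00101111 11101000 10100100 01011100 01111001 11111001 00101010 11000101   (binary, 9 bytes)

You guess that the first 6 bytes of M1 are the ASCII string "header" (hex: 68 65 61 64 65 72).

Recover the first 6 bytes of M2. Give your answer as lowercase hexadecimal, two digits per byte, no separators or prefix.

First, C1 ⊕ C2 = (M1 ⊕ K) ⊕ (M2 ⊕ K) = M1 ⊕ M2, so the key drops out. Then M2 = (M1 ⊕ M2) ⊕ M1 over the first 6 bytes.
byte 0: (e4 xor d0) xor 68 = 34 xor 68 = 5c
byte 1: (8e xor 2f) xor 65 = a1 xor 65 = c4
byte 2: (95 xor e8) xor 61 = 7d xor 61 = 1c
byte 3: (b4 xor a4) xor 64 = 10 xor 64 = 74
byte 4: (74 xor 5c) xor 65 = 28 xor 65 = 4d
byte 5: (1a xor 79) xor 72 = 63 xor 72 = 11

5cc41c744d11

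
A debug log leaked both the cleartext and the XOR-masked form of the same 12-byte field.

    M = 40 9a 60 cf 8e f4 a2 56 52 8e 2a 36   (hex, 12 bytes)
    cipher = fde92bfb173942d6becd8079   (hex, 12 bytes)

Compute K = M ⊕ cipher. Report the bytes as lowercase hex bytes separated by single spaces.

Since cipher = M ⊕ K, XORing both sides with M gives K = M ⊕ cipher.
40 ^ fd = bd
9a ^ e9 = 73
60 ^ 2b = 4b
cf ^ fb = 34
8e ^ 17 = 99
f4 ^ 39 = cd
a2 ^ 42 = e0
56 ^ d6 = 80
52 ^ be = ec
8e ^ cd = 43
2a ^ 80 = aa
36 ^ 79 = 4f

bd 73 4b 34 99 cd e0 80 ec 43 aa 4f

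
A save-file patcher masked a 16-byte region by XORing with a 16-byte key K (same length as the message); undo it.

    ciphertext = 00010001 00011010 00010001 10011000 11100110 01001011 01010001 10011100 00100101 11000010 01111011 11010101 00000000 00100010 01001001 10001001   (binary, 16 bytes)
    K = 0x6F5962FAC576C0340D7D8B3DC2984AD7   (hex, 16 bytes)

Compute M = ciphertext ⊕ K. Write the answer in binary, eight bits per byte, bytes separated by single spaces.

11 xor 6f = 7e
1a xor 59 = 43
11 xor 62 = 73
98 xor fa = 62
e6 xor c5 = 23
4b xor 76 = 3d
51 xor c0 = 91
9c xor 34 = a8
25 xor 0d = 28
c2 xor 7d = bf
7b xor 8b = f0
d5 xor 3d = e8
00 xor c2 = c2
22 xor 98 = ba
49 xor 4a = 03
89 xor d7 = 5e

01111110 01000011 01110011 01100010 00100011 00111101 10010001 10101000 00101000 10111111 11110000 11101000 11000010 10111010 00000011 01011110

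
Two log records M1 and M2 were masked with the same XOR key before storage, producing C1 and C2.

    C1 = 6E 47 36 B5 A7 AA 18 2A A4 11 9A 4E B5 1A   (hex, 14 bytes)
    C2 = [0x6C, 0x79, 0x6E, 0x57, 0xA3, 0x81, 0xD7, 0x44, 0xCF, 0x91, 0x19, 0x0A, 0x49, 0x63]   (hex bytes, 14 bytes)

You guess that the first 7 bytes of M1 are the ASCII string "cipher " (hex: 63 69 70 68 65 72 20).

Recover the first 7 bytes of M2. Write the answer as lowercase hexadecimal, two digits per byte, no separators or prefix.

First, C1 ⊕ C2 = (M1 ⊕ K) ⊕ (M2 ⊕ K) = M1 ⊕ M2, so the key drops out. Then M2 = (M1 ⊕ M2) ⊕ M1 over the first 7 bytes.
byte 0: (6e ⊕ 6c) ⊕ 63 = 02 ⊕ 63 = 61
byte 1: (47 ⊕ 79) ⊕ 69 = 3e ⊕ 69 = 57
byte 2: (36 ⊕ 6e) ⊕ 70 = 58 ⊕ 70 = 28
byte 3: (b5 ⊕ 57) ⊕ 68 = e2 ⊕ 68 = 8a
byte 4: (a7 ⊕ a3) ⊕ 65 = 04 ⊕ 65 = 61
byte 5: (aa ⊕ 81) ⊕ 72 = 2b ⊕ 72 = 59
byte 6: (18 ⊕ d7) ⊕ 20 = cf ⊕ 20 = ef

6157288a6159ef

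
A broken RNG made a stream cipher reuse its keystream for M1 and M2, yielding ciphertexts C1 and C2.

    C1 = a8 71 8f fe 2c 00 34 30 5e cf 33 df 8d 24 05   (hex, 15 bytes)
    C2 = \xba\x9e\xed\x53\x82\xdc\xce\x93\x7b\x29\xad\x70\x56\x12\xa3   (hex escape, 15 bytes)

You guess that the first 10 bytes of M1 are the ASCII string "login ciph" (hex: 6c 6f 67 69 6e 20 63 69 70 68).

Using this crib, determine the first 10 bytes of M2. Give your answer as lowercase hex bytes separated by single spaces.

First, C1 ⊕ C2 = (M1 ⊕ K) ⊕ (M2 ⊕ K) = M1 ⊕ M2, so the key drops out. Then M2 = (M1 ⊕ M2) ⊕ M1 over the first 10 bytes.
byte 0: (a8 ⊕ ba) ⊕ 6c = 12 ⊕ 6c = 7e
byte 1: (71 ⊕ 9e) ⊕ 6f = ef ⊕ 6f = 80
byte 2: (8f ⊕ ed) ⊕ 67 = 62 ⊕ 67 = 05
byte 3: (fe ⊕ 53) ⊕ 69 = ad ⊕ 69 = c4
byte 4: (2c ⊕ 82) ⊕ 6e = ae ⊕ 6e = c0
byte 5: (00 ⊕ dc) ⊕ 20 = dc ⊕ 20 = fc
byte 6: (34 ⊕ ce) ⊕ 63 = fa ⊕ 63 = 99
byte 7: (30 ⊕ 93) ⊕ 69 = a3 ⊕ 69 = ca
byte 8: (5e ⊕ 7b) ⊕ 70 = 25 ⊕ 70 = 55
byte 9: (cf ⊕ 29) ⊕ 68 = e6 ⊕ 68 = 8e

7e 80 05 c4 c0 fc 99 ca 55 8e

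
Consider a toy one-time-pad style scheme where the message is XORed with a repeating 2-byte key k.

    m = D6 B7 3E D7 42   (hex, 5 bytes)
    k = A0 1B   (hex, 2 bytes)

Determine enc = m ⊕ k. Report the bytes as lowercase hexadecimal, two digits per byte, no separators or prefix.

76ac9ecce2

The 2-byte key repeats, so the effective keystream is a0 1b a0 1b a0.
byte 0: d6 ⊕ a0 = 76
byte 1: b7 ⊕ 1b = ac
byte 2: 3e ⊕ a0 = 9e
byte 3: d7 ⊕ 1b = cc
byte 4: 42 ⊕ a0 = e2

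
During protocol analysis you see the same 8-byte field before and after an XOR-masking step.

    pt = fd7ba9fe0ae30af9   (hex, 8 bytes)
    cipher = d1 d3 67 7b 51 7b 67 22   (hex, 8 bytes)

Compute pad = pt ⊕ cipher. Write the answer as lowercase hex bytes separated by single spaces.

2c a8 ce 85 5b 98 6d db

Since cipher = pt ⊕ pad, XORing both sides with pt gives pad = pt ⊕ cipher.
fd ⊕ d1 = 2c
7b ⊕ d3 = a8
a9 ⊕ 67 = ce
fe ⊕ 7b = 85
0a ⊕ 51 = 5b
e3 ⊕ 7b = 98
0a ⊕ 67 = 6d
f9 ⊕ 22 = db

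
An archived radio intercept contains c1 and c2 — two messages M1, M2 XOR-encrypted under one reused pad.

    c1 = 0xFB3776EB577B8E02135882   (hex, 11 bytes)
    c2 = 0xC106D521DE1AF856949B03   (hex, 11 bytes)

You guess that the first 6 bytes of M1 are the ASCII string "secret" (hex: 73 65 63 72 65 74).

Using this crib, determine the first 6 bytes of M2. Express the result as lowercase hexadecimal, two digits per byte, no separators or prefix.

First, c1 ⊕ c2 = (M1 ⊕ K) ⊕ (M2 ⊕ K) = M1 ⊕ M2, so the key drops out. Then M2 = (M1 ⊕ M2) ⊕ M1 over the first 6 bytes.
byte 0: (fb xor c1) xor 73 = 3a xor 73 = 49
byte 1: (37 xor 06) xor 65 = 31 xor 65 = 54
byte 2: (76 xor d5) xor 63 = a3 xor 63 = c0
byte 3: (eb xor 21) xor 72 = ca xor 72 = b8
byte 4: (57 xor de) xor 65 = 89 xor 65 = ec
byte 5: (7b xor 1a) xor 74 = 61 xor 74 = 15

4954c0b8ec15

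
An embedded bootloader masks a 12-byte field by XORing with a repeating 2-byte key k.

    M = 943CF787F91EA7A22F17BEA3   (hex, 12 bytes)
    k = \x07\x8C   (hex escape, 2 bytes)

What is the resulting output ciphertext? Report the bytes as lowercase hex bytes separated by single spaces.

The 2-byte key repeats, so the effective keystream is 07 8c 07 8c 07 8c 07 8c 07 8c 07 8c.
byte 0: 148 ^   7 = 147
byte 1:  60 ^ 140 = 176
byte 2: 247 ^   7 = 240
byte 3: 135 ^ 140 =  11
byte 4: 249 ^   7 = 254
byte 5:  30 ^ 140 = 146
byte 6: 167 ^   7 = 160
byte 7: 162 ^ 140 =  46
byte 8:  47 ^   7 =  40
byte 9:  23 ^ 140 = 155
byte 10: 190 ^   7 = 185
byte 11: 163 ^ 140 =  47

93 b0 f0 0b fe 92 a0 2e 28 9b b9 2f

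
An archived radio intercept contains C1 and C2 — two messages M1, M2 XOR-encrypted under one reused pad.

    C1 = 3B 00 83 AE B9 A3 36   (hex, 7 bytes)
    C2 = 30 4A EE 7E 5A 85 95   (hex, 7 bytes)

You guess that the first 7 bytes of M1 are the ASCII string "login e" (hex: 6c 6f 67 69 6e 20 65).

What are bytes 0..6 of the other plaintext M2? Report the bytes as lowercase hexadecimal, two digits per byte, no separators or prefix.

67250ab98d06c6

First, C1 ⊕ C2 = (M1 ⊕ K) ⊕ (M2 ⊕ K) = M1 ⊕ M2, so the key drops out. Then M2 = (M1 ⊕ M2) ⊕ M1 over the first 7 bytes.
byte 0: (3b xor 30) xor 6c = 0b xor 6c = 67
byte 1: (00 xor 4a) xor 6f = 4a xor 6f = 25
byte 2: (83 xor ee) xor 67 = 6d xor 67 = 0a
byte 3: (ae xor 7e) xor 69 = d0 xor 69 = b9
byte 4: (b9 xor 5a) xor 6e = e3 xor 6e = 8d
byte 5: (a3 xor 85) xor 20 = 26 xor 20 = 06
byte 6: (36 xor 95) xor 65 = a3 xor 65 = c6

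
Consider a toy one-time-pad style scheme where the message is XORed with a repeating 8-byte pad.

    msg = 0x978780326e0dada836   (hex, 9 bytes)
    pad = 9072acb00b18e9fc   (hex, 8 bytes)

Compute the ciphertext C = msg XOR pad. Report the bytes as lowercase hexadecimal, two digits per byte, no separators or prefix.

The 8-byte key repeats, so the effective keystream is 90 72 ac b0 0b 18 e9 fc 90.
byte 0: 97 ^ 90 = 07
byte 1: 87 ^ 72 = f5
byte 2: 80 ^ ac = 2c
byte 3: 32 ^ b0 = 82
byte 4: 6e ^ 0b = 65
byte 5: 0d ^ 18 = 15
byte 6: ad ^ e9 = 44
byte 7: a8 ^ fc = 54
byte 8: 36 ^ 90 = a6

07f52c8265154454a6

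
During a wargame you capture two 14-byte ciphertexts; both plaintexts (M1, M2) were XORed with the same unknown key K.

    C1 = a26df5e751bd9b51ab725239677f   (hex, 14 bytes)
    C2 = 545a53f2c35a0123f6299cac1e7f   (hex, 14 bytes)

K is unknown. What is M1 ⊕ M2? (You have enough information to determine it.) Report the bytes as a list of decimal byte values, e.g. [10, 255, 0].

C1 ⊕ C2 = (M1 ⊕ K) ⊕ (M2 ⊕ K) = M1 ⊕ M2 — the shared key cancels under XOR.
a2 XOR 54 = f6
6d XOR 5a = 37
f5 XOR 53 = a6
e7 XOR f2 = 15
51 XOR c3 = 92
bd XOR 5a = e7
9b XOR 01 = 9a
51 XOR 23 = 72
ab XOR f6 = 5d
72 XOR 29 = 5b
52 XOR 9c = ce
39 XOR ac = 95
67 XOR 1e = 79
7f XOR 7f = 00

[246, 55, 166, 21, 146, 231, 154, 114, 93, 91, 206, 149, 121, 0]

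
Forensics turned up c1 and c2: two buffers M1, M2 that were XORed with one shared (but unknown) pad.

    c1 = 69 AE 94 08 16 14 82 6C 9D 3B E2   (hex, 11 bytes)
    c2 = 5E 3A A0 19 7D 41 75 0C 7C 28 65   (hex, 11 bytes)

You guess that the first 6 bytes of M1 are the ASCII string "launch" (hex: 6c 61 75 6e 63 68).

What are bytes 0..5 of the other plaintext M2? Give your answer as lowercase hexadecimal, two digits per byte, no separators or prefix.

5bf5417f083d

First, c1 ⊕ c2 = (M1 ⊕ K) ⊕ (M2 ⊕ K) = M1 ⊕ M2, so the key drops out. Then M2 = (M1 ⊕ M2) ⊕ M1 over the first 6 bytes.
byte 0: (69 ⊕ 5e) ⊕ 6c = 37 ⊕ 6c = 5b
byte 1: (ae ⊕ 3a) ⊕ 61 = 94 ⊕ 61 = f5
byte 2: (94 ⊕ a0) ⊕ 75 = 34 ⊕ 75 = 41
byte 3: (08 ⊕ 19) ⊕ 6e = 11 ⊕ 6e = 7f
byte 4: (16 ⊕ 7d) ⊕ 63 = 6b ⊕ 63 = 08
byte 5: (14 ⊕ 41) ⊕ 68 = 55 ⊕ 68 = 3d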